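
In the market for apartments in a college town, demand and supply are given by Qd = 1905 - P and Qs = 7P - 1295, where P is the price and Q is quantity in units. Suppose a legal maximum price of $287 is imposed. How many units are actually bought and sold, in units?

714

In a free market, 1905 - P = 7P - 1295 gives the equilibrium P* = 400, Q* = 1505.
The ceiling of 287 is below the equilibrium price 400, so it binds.
At P = 287: Qd = 1905 - 287 = 1618 and Qs = 7·287 - 1295 = 714.
The quantity actually transacted is the short side, supply: 714.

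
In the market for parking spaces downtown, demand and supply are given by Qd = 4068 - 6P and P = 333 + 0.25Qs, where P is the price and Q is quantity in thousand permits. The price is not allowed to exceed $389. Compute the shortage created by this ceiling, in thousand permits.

1510

Rearranging supply gives Qs = 4P - 1332. Setting quantity demanded equal to quantity supplied, 4068 - 6P = 4P - 1332, gives P* = 540 and Q* = 828.
Because the ceiling (389) lies below the market-clearing price, it is binding.
At P = 389: Qd = 4068 - 6·389 = 1734 and Qs = 4·389 - 1332 = 224.
Shortage = Qd - Qs = 1734 - 224 = 1510.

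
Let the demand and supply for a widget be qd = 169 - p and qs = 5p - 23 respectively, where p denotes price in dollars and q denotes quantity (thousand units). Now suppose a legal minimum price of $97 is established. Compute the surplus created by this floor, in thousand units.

390

Setting quantity demanded equal to quantity supplied, 169 - p = 5p - 23, gives p* = 32 and q* = 137.
The floor of 97 is above the equilibrium price 32, so it binds.
At p = 97: qd = 169 - 97 = 72 and qs = 5·97 - 23 = 462.
Surplus = qs - qd = 462 - 72 = 390.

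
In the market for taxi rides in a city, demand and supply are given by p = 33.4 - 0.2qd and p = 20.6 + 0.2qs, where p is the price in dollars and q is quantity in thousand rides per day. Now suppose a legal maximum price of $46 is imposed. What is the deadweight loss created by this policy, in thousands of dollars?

0

Rearranging demand gives qd = 167 - 5p; rearranging supply gives qs = 5p - 103. Setting quantity demanded equal to quantity supplied, 167 - 5p = 5p - 103, gives p* = 27 and q* = 32.
The ceiling of 46 is above the equilibrium price 27, so it is not binding; the market clears at p* = 27, q* = 32.
Since the control does not bind, no trades are prevented and deadweight loss is zero.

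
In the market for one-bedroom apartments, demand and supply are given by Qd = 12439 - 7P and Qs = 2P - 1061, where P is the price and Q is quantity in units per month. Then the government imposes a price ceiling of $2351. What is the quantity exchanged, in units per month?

1939

Setting quantity demanded equal to quantity supplied, 12439 - 7P = 2P - 1061, gives P* = 1500 and Q* = 1939.
Since 2351 is above P* = 1500, the ceiling does not bind and the free-market outcome prevails.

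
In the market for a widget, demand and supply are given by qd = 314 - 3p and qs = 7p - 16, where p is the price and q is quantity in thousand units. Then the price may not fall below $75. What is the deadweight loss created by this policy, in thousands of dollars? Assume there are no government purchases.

In a free market, 314 - 3p = 7p - 16 gives the equilibrium p* = 33, q* = 215.
Since 75 > 33, the floor is binding.
At p = 75: qd = 314 - 3·75 = 89 and qs = 7·75 - 16 = 509.
Quantity traded falls to 89. At q = 89 the demand price is (314 - 89)/3 = 75 and the supply price is (16 + 89)/7 = 15.
Deadweight loss = ½ · (75 - 15) · (215 - 89) = ½ · 60 · 126 = 3780.

3780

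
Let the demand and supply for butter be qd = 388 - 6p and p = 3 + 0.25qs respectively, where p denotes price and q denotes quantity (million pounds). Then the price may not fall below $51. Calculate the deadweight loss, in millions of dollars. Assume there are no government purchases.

907.5

Rearranging supply gives qs = 4p - 12. Equilibrium: 388 - 6p = 4p - 12, so 400 = 10p and p* = 40, q* = 148.
Because the floor (51) lies above the market-clearing price, it is binding.
At p = 51: qd = 388 - 6·51 = 82 and qs = 4·51 - 12 = 192.
Quantity traded falls to 82. At q = 82 the demand price is (388 - 82)/6 = 51 and the supply price is (12 + 82)/4 = 23.5.
Deadweight loss = ½ · (51 - 23.5) · (148 - 82) = ½ · 27.5 · 66 = 907.5.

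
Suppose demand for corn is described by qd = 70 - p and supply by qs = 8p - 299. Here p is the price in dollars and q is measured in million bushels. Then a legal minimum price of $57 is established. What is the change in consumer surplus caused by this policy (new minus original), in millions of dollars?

-336

Setting quantity demanded equal to quantity supplied, 70 - p = 8p - 299, gives p* = 41 and q* = 29.
Since 57 > 41, the floor is binding.
At p = 57: qd = 70 - 57 = 13 and qs = 8·57 - 299 = 157.
Consumer surplus without the control is ½ · (70 - 41) · 29 = 420.5.
With the floor, consumers buy 13 units at 57, so CS = ½ · (70 - 57) · 13 = 84.5.
Change in consumer surplus = 84.5 - 420.5 = -336.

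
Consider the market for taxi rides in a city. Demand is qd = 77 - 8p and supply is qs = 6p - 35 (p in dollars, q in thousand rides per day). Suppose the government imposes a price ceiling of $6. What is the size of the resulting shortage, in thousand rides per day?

28

Without the control the market clears where 77 - 8p = 6p - 35, i.e. p* = 8 and q* = 13.
The ceiling of 6 is below the equilibrium price 8, so it binds.
At p = 6: qd = 77 - 8·6 = 29 and qs = 6·6 - 35 = 1.
Shortage = qd - qs = 29 - 1 = 28.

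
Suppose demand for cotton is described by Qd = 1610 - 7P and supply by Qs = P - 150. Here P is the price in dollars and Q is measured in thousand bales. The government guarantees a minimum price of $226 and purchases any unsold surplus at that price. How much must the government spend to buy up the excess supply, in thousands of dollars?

10848

Without the control the market clears where 1610 - 7P = P - 150, i.e. P* = 220 and Q* = 70.
Since 226 > 220, the floor is binding.
At P = 226: Qd = 1610 - 7·226 = 28 and Qs = 226 - 150 = 76.
Surplus = Qs - Qd = 48.
Government expenditure = surplus × support price = 48 × 226 = 10848.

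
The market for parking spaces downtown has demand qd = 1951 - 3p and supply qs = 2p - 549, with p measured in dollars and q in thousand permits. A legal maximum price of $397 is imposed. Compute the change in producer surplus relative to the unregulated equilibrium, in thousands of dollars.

Equilibrium: 1951 - 3p = 2p - 549, so 2500 = 5p and p* = 500, q* = 451.
The ceiling of 397 is below the equilibrium price 500, so it binds.
At p = 397: qd = 1951 - 3·397 = 760 and qs = 2·397 - 549 = 245.
Producer surplus without the control is ½ · (500 - 274.5) · 451 = 50850.25.
With the ceiling, producers sell 245 units at 397, so PS = ½ · (397 - 274.5) · 245 = 15006.25.
Change in producer surplus = 15006.25 - 50850.25 = -35844.

-35844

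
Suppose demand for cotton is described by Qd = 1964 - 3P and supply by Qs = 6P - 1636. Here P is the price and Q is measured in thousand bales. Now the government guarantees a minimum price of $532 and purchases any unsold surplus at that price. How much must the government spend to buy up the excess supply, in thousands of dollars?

In a free market, 1964 - 3P = 6P - 1636 gives the equilibrium P* = 400, Q* = 764.
The floor of 532 is above the equilibrium price 400, so it binds.
At P = 532: Qd = 1964 - 3·532 = 368 and Qs = 6·532 - 1636 = 1556.
Surplus = Qs - Qd = 1188.
Government expenditure = surplus × support price = 1188 × 532 = 632016.

632016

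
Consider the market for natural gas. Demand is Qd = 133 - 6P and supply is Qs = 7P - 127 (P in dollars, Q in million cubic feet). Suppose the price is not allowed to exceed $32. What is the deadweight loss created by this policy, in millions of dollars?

Equilibrium: 133 - 6P = 7P - 127, so 260 = 13P and P* = 20, Q* = 13.
Since 32 is above P* = 20, the ceiling does not bind and the free-market outcome prevails.
Since the control does not bind, no trades are prevented and deadweight loss is zero.

0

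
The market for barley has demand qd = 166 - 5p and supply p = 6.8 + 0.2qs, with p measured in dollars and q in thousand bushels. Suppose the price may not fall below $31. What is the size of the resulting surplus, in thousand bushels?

Rearranging supply gives qs = 5p - 34. Equilibrium: 166 - 5p = 5p - 34, so 200 = 10p and p* = 20, q* = 66.
Since 31 > 20, the floor is binding.
At p = 31: qd = 166 - 5·31 = 11 and qs = 5·31 - 34 = 121.
Surplus = qs - qd = 121 - 11 = 110.

110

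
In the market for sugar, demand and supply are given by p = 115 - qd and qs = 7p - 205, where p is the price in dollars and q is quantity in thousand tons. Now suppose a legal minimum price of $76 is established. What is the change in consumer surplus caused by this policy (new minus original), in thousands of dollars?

-2052

Rearranging demand gives qd = 115 - p. Setting quantity demanded equal to quantity supplied, 115 - p = 7p - 205, gives p* = 40 and q* = 75.
Because the floor (76) lies above the market-clearing price, it is binding.
At p = 76: qd = 115 - 76 = 39 and qs = 7·76 - 205 = 327.
Consumer surplus without the control is ½ · (115 - 40) · 75 = 2812.5.
With the floor, consumers buy 39 units at 76, so CS = ½ · (115 - 76) · 39 = 760.5.
Change in consumer surplus = 760.5 - 2812.5 = -2052.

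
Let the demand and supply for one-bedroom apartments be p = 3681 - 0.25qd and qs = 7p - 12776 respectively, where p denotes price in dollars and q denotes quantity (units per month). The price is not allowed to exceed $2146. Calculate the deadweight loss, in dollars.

1206166.5

Rearranging demand gives qd = 14724 - 4p. In a free market, 14724 - 4p = 7p - 12776 gives the equilibrium p* = 2500, q* = 4724.
Since 2146 < 2500, the ceiling is binding.
At p = 2146: qd = 14724 - 4·2146 = 6140 and qs = 7·2146 - 12776 = 2246.
Quantity traded falls to 2246. At q = 2246 the demand price is (14724 - 2246)/4 = 3119.5 and the supply price is (12776 + 2246)/7 = 2146.
Deadweight loss = ½ · (3119.5 - 2146) · (4724 - 2246) = ½ · 973.5 · 2478 = 1206166.5.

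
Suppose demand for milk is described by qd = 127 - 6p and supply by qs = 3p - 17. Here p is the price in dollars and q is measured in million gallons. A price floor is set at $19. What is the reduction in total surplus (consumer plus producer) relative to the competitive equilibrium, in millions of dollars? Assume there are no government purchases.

81

Equilibrium: 127 - 6p = 3p - 17, so 144 = 9p and p* = 16, q* = 31.
Because the floor (19) lies above the market-clearing price, it is binding.
At p = 19: qd = 127 - 6·19 = 13 and qs = 3·19 - 17 = 40.
Quantity traded falls to 13. At q = 13 the demand price is (127 - 13)/6 = 19 and the supply price is (17 + 13)/3 = 10.
Deadweight loss = ½ · (19 - 10) · (31 - 13) = ½ · 9 · 18 = 81.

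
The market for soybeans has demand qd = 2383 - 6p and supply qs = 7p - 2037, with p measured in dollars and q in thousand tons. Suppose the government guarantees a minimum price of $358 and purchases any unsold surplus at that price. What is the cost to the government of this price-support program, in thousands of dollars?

83772

Without the control the market clears where 2383 - 6p = 7p - 2037, i.e. p* = 340 and q* = 343.
Since 358 > 340, the floor is binding.
At p = 358: qd = 2383 - 6·358 = 235 and qs = 7·358 - 2037 = 469.
Surplus = qs - qd = 234.
Government expenditure = surplus × support price = 234 × 358 = 83772.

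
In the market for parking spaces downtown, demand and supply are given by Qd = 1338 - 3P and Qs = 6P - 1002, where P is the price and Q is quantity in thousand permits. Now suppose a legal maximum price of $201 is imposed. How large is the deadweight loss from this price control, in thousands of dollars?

In a free market, 1338 - 3P = 6P - 1002 gives the equilibrium P* = 260, Q* = 558.
The ceiling of 201 is below the equilibrium price 260, so it binds.
At P = 201: Qd = 1338 - 3·201 = 735 and Qs = 6·201 - 1002 = 204.
Quantity traded falls to 204. At Q = 204 the demand price is (1338 - 204)/3 = 378 and the supply price is (1002 + 204)/6 = 201.
Deadweight loss = ½ · (378 - 201) · (558 - 204) = ½ · 177 · 354 = 31329.

31329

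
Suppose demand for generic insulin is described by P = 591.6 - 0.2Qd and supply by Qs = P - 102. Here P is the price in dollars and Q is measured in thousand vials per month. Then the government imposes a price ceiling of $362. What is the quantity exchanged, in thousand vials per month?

260

Rearranging demand gives Qd = 2958 - 5P. Equilibrium: 2958 - 5P = P - 102, so 3060 = 6P and P* = 510, Q* = 408.
Since 362 < 510, the ceiling is binding.
At P = 362: Qd = 2958 - 5·362 = 1148 and Qs = 362 - 102 = 260.
The quantity actually transacted is the short side, supply: 260.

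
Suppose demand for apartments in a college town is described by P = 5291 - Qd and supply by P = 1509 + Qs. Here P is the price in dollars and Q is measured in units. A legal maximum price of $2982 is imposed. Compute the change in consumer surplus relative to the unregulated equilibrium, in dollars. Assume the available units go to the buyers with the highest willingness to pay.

Rearranging demand gives Qd = 5291 - P; rearranging supply gives Qs = P - 1509. Setting quantity demanded equal to quantity supplied, 5291 - P = P - 1509, gives P* = 3400 and Q* = 1891.
Since 2982 < 3400, the ceiling is binding.
At P = 2982: Qd = 5291 - 2982 = 2309 and Qs = 2982 - 1509 = 1473.
Consumer surplus without the control is ½ · (5291 - 3400) · 1891 = 1787940.5.
With the ceiling, 1473 units are sold at 2982 (assume they go to the highest-value buyers). The demand price at Q = 1473 is 3818, so CS = ½ · [(5291 - 2982) + (3818 - 2982)] · 1473 = 2316292.5.
Change in consumer surplus = 2316292.5 - 1787940.5 = 528352.

528352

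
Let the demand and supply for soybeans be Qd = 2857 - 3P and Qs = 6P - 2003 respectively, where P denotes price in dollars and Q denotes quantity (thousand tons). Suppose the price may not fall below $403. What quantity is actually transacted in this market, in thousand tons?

1237

Equilibrium: 2857 - 3P = 6P - 2003, so 4860 = 9P and P* = 540, Q* = 1237.
The floor of 403 is below the equilibrium price 540, so it is not binding; the market clears at P* = 540, Q* = 1237.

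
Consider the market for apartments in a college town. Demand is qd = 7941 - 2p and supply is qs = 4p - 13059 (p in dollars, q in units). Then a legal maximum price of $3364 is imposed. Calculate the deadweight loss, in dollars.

Setting quantity demanded equal to quantity supplied, 7941 - 2p = 4p - 13059, gives p* = 3500 and q* = 941.
Since 3364 < 3500, the ceiling is binding.
At p = 3364: qd = 7941 - 2·3364 = 1213 and qs = 4·3364 - 13059 = 397.
Quantity traded falls to 397. At q = 397 the demand price is (7941 - 397)/2 = 3772 and the supply price is (13059 + 397)/4 = 3364.
Deadweight loss = ½ · (3772 - 3364) · (941 - 397) = ½ · 408 · 544 = 110976.

110976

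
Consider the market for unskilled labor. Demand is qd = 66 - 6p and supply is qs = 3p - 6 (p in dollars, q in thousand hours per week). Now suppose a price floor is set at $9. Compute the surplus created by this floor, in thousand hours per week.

Without the control the market clears where 66 - 6p = 3p - 6, i.e. p* = 8 and q* = 18.
Since 9 > 8, the floor is binding.
At p = 9: qd = 66 - 6·9 = 12 and qs = 3·9 - 6 = 21.
Surplus = qs - qd = 21 - 12 = 9.

9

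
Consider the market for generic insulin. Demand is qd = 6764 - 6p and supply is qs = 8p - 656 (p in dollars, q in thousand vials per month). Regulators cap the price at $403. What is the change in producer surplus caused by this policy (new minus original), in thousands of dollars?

-390652

Setting quantity demanded equal to quantity supplied, 6764 - 6p = 8p - 656, gives p* = 530 and q* = 3584.
Since 403 < 530, the ceiling is binding.
At p = 403: qd = 6764 - 6·403 = 4346 and qs = 8·403 - 656 = 2568.
Producer surplus without the control is ½ · (530 - 82) · 3584 = 802816.
With the ceiling, producers sell 2568 units at 403, so PS = ½ · (403 - 82) · 2568 = 412164.
Change in producer surplus = 412164 - 802816 = -390652.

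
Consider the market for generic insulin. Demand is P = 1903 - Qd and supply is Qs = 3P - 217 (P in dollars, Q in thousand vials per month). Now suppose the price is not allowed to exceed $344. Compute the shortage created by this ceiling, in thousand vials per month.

Rearranging demand gives Qd = 1903 - P. In a free market, 1903 - P = 3P - 217 gives the equilibrium P* = 530, Q* = 1373.
The ceiling of 344 is below the equilibrium price 530, so it binds.
At P = 344: Qd = 1903 - 344 = 1559 and Qs = 3·344 - 217 = 815.
Shortage = Qd - Qs = 1559 - 815 = 744.

744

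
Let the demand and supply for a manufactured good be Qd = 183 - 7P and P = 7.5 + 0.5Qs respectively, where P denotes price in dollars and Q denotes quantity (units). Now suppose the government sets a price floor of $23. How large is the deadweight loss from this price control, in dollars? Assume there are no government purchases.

Rearranging supply gives Qs = 2P - 15. In a free market, 183 - 7P = 2P - 15 gives the equilibrium P* = 22, Q* = 29.
Since 23 > 22, the floor is binding.
At P = 23: Qd = 183 - 7·23 = 22 and Qs = 2·23 - 15 = 31.
Quantity traded falls to 22. At Q = 22 the demand price is (183 - 22)/7 = 23 and the supply price is (15 + 22)/2 = 18.5.
Deadweight loss = ½ · (23 - 18.5) · (29 - 22) = ½ · 4.5 · 7 = 15.75.

15.75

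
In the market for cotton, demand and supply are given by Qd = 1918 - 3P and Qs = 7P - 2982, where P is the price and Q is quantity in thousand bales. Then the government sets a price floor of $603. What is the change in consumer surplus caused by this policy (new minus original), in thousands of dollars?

-31470.5

Setting quantity demanded equal to quantity supplied, 1918 - 3P = 7P - 2982, gives P* = 490 and Q* = 448.
Since 603 > 490, the floor is binding.
At P = 603: Qd = 1918 - 3·603 = 109 and Qs = 7·603 - 2982 = 1239.
Consumer surplus without the control is ½ · (1918/3 - 490) · 448 = 100352/3.
With the floor, consumers buy 109 units at 603, so CS = ½ · (1918/3 - 603) · 109 = 11881/6.
Change in consumer surplus = 11881/6 - 100352/3 = -31470.5.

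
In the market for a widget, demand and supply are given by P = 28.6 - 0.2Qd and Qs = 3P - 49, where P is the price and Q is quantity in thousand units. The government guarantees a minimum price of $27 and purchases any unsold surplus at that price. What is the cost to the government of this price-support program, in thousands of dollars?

Rearranging demand gives Qd = 143 - 5P. In a free market, 143 - 5P = 3P - 49 gives the equilibrium P* = 24, Q* = 23.
Because the floor (27) lies above the market-clearing price, it is binding.
At P = 27: Qd = 143 - 5·27 = 8 and Qs = 3·27 - 49 = 32.
Surplus = Qs - Qd = 24.
Government expenditure = surplus × support price = 24 × 27 = 648.

648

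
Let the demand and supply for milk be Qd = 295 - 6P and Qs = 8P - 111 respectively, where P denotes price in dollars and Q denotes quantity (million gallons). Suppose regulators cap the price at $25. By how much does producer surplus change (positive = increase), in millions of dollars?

-420

Equilibrium: 295 - 6P = 8P - 111, so 406 = 14P and P* = 29, Q* = 121.
Because the ceiling (25) lies below the market-clearing price, it is binding.
At P = 25: Qd = 295 - 6·25 = 145 and Qs = 8·25 - 111 = 89.
Producer surplus without the control is ½ · (29 - 13.875) · 121 = 915.0625.
With the ceiling, producers sell 89 units at 25, so PS = ½ · (25 - 13.875) · 89 = 495.0625.
Change in producer surplus = 495.0625 - 915.0625 = -420.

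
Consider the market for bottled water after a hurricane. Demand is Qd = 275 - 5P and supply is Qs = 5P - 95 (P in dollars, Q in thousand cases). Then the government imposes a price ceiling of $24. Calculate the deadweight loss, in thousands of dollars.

845

In a free market, 275 - 5P = 5P - 95 gives the equilibrium P* = 37, Q* = 90.
The ceiling of 24 is below the equilibrium price 37, so it binds.
At P = 24: Qd = 275 - 5·24 = 155 and Qs = 5·24 - 95 = 25.
Quantity traded falls to 25. At Q = 25 the demand price is (275 - 25)/5 = 50 and the supply price is (95 + 25)/5 = 24.
Deadweight loss = ½ · (50 - 24) · (90 - 25) = ½ · 26 · 65 = 845.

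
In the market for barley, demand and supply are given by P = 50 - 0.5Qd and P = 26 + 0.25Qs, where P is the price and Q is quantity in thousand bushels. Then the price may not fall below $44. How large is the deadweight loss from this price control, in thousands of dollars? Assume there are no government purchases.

150

Rearranging demand gives Qd = 100 - 2P; rearranging supply gives Qs = 4P - 104. Without the control the market clears where 100 - 2P = 4P - 104, i.e. P* = 34 and Q* = 32.
Because the floor (44) lies above the market-clearing price, it is binding.
At P = 44: Qd = 100 - 2·44 = 12 and Qs = 4·44 - 104 = 72.
Quantity traded falls to 12. At Q = 12 the demand price is (100 - 12)/2 = 44 and the supply price is (104 + 12)/4 = 29.
Deadweight loss = ½ · (44 - 29) · (32 - 12) = ½ · 15 · 20 = 150.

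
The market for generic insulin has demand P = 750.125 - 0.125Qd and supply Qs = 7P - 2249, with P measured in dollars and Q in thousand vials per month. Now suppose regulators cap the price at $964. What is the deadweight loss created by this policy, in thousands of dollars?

Rearranging demand gives Qd = 6001 - 8P. Setting quantity demanded equal to quantity supplied, 6001 - 8P = 7P - 2249, gives P* = 550 and Q* = 1601.
The ceiling of 964 is above the equilibrium price 550, so it is not binding; the market clears at P* = 550, Q* = 1601.
Since the control does not bind, no trades are prevented and deadweight loss is zero.

0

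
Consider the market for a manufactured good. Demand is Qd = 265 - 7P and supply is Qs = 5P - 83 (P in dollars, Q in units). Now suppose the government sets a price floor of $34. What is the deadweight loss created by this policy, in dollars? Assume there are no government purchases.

210

Equilibrium: 265 - 7P = 5P - 83, so 348 = 12P and P* = 29, Q* = 62.
The floor of 34 is above the equilibrium price 29, so it binds.
At P = 34: Qd = 265 - 7·34 = 27 and Qs = 5·34 - 83 = 87.
Quantity traded falls to 27. At Q = 27 the demand price is (265 - 27)/7 = 34 and the supply price is (83 + 27)/5 = 22.
Deadweight loss = ½ · (34 - 22) · (62 - 27) = ½ · 12 · 35 = 210.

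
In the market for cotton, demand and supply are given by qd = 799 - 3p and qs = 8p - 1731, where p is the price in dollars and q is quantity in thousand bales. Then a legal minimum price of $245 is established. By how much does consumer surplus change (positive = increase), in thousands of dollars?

-1297.5

In a free market, 799 - 3p = 8p - 1731 gives the equilibrium p* = 230, q* = 109.
Since 245 > 230, the floor is binding.
At p = 245: qd = 799 - 3·245 = 64 and qs = 8·245 - 1731 = 229.
Consumer surplus without the control is ½ · (799/3 - 230) · 109 = 11881/6.
With the floor, consumers buy 64 units at 245, so CS = ½ · (799/3 - 245) · 64 = 2048/3.
Change in consumer surplus = 2048/3 - 11881/6 = -1297.5.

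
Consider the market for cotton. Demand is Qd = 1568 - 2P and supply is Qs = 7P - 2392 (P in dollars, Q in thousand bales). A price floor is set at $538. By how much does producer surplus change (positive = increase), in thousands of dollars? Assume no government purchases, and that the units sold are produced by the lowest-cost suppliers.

45472

Setting quantity demanded equal to quantity supplied, 1568 - 2P = 7P - 2392, gives P* = 440 and Q* = 688.
The floor of 538 is above the equilibrium price 440, so it binds.
At P = 538: Qd = 1568 - 2·538 = 492 and Qs = 7·538 - 2392 = 1374.
Producer surplus without the control is ½ · (440 - 2392/7) · 688 = 236672/7.
With the floor, 492 units are sold at 538. The supply price at Q = 492 is 412, so PS = ½ · [(538 - 2392/7) + (538 - 412)] · 492 = 554976/7.
Change in producer surplus = 554976/7 - 236672/7 = 45472.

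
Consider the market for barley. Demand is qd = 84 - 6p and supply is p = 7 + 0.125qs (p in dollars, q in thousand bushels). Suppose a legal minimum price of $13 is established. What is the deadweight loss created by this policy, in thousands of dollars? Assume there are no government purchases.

47.25

Rearranging supply gives qs = 8p - 56. Equilibrium: 84 - 6p = 8p - 56, so 140 = 14p and p* = 10, q* = 24.
Because the floor (13) lies above the market-clearing price, it is binding.
At p = 13: qd = 84 - 6·13 = 6 and qs = 8·13 - 56 = 48.
Quantity traded falls to 6. At q = 6 the demand price is (84 - 6)/6 = 13 and the supply price is (56 + 6)/8 = 7.75.
Deadweight loss = ½ · (13 - 7.75) · (24 - 6) = ½ · 5.25 · 18 = 47.25.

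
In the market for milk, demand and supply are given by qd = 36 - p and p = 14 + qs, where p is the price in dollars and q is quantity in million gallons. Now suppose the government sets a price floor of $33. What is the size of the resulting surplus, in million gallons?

Rearranging supply gives qs = p - 14. In a free market, 36 - p = p - 14 gives the equilibrium p* = 25, q* = 11.
Because the floor (33) lies above the market-clearing price, it is binding.
At p = 33: qd = 36 - 33 = 3 and qs = 33 - 14 = 19.
Surplus = qs - qd = 19 - 3 = 16.

16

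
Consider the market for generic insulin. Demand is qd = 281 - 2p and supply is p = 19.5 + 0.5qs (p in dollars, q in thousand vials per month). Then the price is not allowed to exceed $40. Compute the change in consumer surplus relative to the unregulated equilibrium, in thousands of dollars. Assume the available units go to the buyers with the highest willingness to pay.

Rearranging supply gives qs = 2p - 39. Without the control the market clears where 281 - 2p = 2p - 39, i.e. p* = 80 and q* = 121.
Since 40 < 80, the ceiling is binding.
At p = 40: qd = 281 - 2·40 = 201 and qs = 2·40 - 39 = 41.
Consumer surplus without the control is ½ · (140.5 - 80) · 121 = 3660.25.
With the ceiling, 41 units are sold at 40 (assume they go to the highest-value buyers). The demand price at q = 41 is 120, so CS = ½ · [(140.5 - 40) + (120 - 40)] · 41 = 3700.25.
Change in consumer surplus = 3700.25 - 3660.25 = 40.

40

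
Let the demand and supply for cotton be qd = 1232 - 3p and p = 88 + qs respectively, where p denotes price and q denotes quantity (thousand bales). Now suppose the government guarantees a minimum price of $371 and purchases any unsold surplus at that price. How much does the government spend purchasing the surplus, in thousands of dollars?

60844

Rearranging supply gives qs = p - 88. In a free market, 1232 - 3p = p - 88 gives the equilibrium p* = 330, q* = 242.
The floor of 371 is above the equilibrium price 330, so it binds.
At p = 371: qd = 1232 - 3·371 = 119 and qs = 371 - 88 = 283.
Surplus = qs - qd = 164.
Government expenditure = surplus × support price = 164 × 371 = 60844.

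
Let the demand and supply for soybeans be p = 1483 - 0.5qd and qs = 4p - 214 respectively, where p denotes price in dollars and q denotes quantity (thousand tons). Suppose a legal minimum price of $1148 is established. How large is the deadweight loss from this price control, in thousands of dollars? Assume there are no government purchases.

572886

Rearranging demand gives qd = 2966 - 2p. Setting quantity demanded equal to quantity supplied, 2966 - 2p = 4p - 214, gives p* = 530 and q* = 1906.
Because the floor (1148) lies above the market-clearing price, it is binding.
At p = 1148: qd = 2966 - 2·1148 = 670 and qs = 4·1148 - 214 = 4378.
Quantity traded falls to 670. At q = 670 the demand price is (2966 - 670)/2 = 1148 and the supply price is (214 + 670)/4 = 221.
Deadweight loss = ½ · (1148 - 221) · (1906 - 670) = ½ · 927 · 1236 = 572886.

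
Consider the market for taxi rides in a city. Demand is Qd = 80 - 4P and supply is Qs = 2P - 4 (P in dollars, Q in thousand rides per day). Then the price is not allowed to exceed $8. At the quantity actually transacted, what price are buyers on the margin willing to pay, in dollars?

In a free market, 80 - 4P = 2P - 4 gives the equilibrium P* = 14, Q* = 24.
Since 8 < 14, the ceiling is binding.
At P = 8: Qd = 80 - 4·8 = 48 and Qs = 2·8 - 4 = 12.
Only 12 units reach the market. On the demand curve, the marginal buyer's willingness to pay at Q = 12 is (80 - 12)/4 = 17.

17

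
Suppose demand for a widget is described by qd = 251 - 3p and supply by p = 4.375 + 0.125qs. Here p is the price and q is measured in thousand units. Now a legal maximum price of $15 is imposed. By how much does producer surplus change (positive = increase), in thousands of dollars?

-1419

Rearranging supply gives qs = 8p - 35. Setting quantity demanded equal to quantity supplied, 251 - 3p = 8p - 35, gives p* = 26 and q* = 173.
Since 15 < 26, the ceiling is binding.
At p = 15: qd = 251 - 3·15 = 206 and qs = 8·15 - 35 = 85.
Producer surplus without the control is ½ · (26 - 4.375) · 173 = 1870.5625.
With the ceiling, producers sell 85 units at 15, so PS = ½ · (15 - 4.375) · 85 = 451.5625.
Change in producer surplus = 451.5625 - 1870.5625 = -1419.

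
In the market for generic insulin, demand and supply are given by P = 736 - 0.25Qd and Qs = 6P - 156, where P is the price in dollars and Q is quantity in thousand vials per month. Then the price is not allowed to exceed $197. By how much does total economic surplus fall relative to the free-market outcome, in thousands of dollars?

Rearranging demand gives Qd = 2944 - 4P. Equilibrium: 2944 - 4P = 6P - 156, so 3100 = 10P and P* = 310, Q* = 1704.
Since 197 < 310, the ceiling is binding.
At P = 197: Qd = 2944 - 4·197 = 2156 and Qs = 6·197 - 156 = 1026.
Quantity traded falls to 1026. At Q = 1026 the demand price is (2944 - 1026)/4 = 479.5 and the supply price is (156 + 1026)/6 = 197.
Deadweight loss = ½ · (479.5 - 197) · (1704 - 1026) = ½ · 282.5 · 678 = 95767.5.

95767.5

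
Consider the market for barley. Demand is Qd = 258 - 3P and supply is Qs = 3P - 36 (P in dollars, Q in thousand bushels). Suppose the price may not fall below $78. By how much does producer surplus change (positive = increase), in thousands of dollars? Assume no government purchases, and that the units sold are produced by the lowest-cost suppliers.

-565.5

Without the control the market clears where 258 - 3P = 3P - 36, i.e. P* = 49 and Q* = 111.
Because the floor (78) lies above the market-clearing price, it is binding.
At P = 78: Qd = 258 - 3·78 = 24 and Qs = 3·78 - 36 = 198.
Producer surplus without the control is ½ · (49 - 12) · 111 = 2053.5.
With the floor, 24 units are sold at 78. The supply price at Q = 24 is 20, so PS = ½ · [(78 - 12) + (78 - 20)] · 24 = 1488.
Change in producer surplus = 1488 - 2053.5 = -565.5.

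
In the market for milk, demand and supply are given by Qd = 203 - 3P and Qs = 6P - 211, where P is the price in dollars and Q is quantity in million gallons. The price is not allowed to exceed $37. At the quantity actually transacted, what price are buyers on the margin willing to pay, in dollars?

64

Without the control the market clears where 203 - 3P = 6P - 211, i.e. P* = 46 and Q* = 65.
The ceiling of 37 is below the equilibrium price 46, so it binds.
At P = 37: Qd = 203 - 3·37 = 92 and Qs = 6·37 - 211 = 11.
Only 11 units reach the market. On the demand curve, the marginal buyer's willingness to pay at Q = 11 is (203 - 11)/3 = 64.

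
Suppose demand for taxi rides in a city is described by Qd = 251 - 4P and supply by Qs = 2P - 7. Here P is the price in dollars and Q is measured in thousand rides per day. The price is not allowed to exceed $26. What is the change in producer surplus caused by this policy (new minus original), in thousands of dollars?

-1054

Without the control the market clears where 251 - 4P = 2P - 7, i.e. P* = 43 and Q* = 79.
Since 26 < 43, the ceiling is binding.
At P = 26: Qd = 251 - 4·26 = 147 and Qs = 2·26 - 7 = 45.
Producer surplus without the control is ½ · (43 - 3.5) · 79 = 1560.25.
With the ceiling, producers sell 45 units at 26, so PS = ½ · (26 - 3.5) · 45 = 506.25.
Change in producer surplus = 506.25 - 1560.25 = -1054.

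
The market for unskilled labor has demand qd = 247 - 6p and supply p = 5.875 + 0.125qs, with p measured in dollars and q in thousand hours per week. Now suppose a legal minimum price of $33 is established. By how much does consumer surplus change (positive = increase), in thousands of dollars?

-1020

Rearranging supply gives qs = 8p - 47. Without the control the market clears where 247 - 6p = 8p - 47, i.e. p* = 21 and q* = 121.
Because the floor (33) lies above the market-clearing price, it is binding.
At p = 33: qd = 247 - 6·33 = 49 and qs = 8·33 - 47 = 217.
Consumer surplus without the control is ½ · (247/6 - 21) · 121 = 14641/12.
With the floor, consumers buy 49 units at 33, so CS = ½ · (247/6 - 33) · 49 = 2401/12.
Change in consumer surplus = 2401/12 - 14641/12 = -1020.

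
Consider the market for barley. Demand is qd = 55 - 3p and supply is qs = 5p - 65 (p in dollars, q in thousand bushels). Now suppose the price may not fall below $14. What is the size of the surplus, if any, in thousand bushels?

Without the control the market clears where 55 - 3p = 5p - 65, i.e. p* = 15 and q* = 10.
The floor of 14 is below the equilibrium price 15, so it is not binding; the market clears at p* = 15, q* = 10.
Since the control does not bind, there is no surplus.

0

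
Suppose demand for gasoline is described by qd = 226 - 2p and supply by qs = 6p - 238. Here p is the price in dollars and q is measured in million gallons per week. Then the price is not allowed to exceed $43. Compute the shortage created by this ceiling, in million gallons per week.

120

Without the control the market clears where 226 - 2p = 6p - 238, i.e. p* = 58 and q* = 110.
The ceiling of 43 is below the equilibrium price 58, so it binds.
At p = 43: qd = 226 - 2·43 = 140 and qs = 6·43 - 238 = 20.
Shortage = qd - qs = 140 - 20 = 120.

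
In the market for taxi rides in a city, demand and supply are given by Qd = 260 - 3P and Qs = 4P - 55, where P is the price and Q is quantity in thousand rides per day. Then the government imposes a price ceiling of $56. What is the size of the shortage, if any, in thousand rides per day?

Setting quantity demanded equal to quantity supplied, 260 - 3P = 4P - 55, gives P* = 45 and Q* = 125.
The ceiling of 56 is above the equilibrium price 45, so it is not binding; the market clears at P* = 45, Q* = 125.
Since the control does not bind, there is no shortage.

0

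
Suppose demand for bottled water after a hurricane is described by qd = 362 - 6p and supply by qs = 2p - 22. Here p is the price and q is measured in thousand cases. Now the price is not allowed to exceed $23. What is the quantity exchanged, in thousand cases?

In a free market, 362 - 6p = 2p - 22 gives the equilibrium p* = 48, q* = 74.
The ceiling of 23 is below the equilibrium price 48, so it binds.
At p = 23: qd = 362 - 6·23 = 224 and qs = 2·23 - 22 = 24.
The quantity actually transacted is the short side, supply: 24.

24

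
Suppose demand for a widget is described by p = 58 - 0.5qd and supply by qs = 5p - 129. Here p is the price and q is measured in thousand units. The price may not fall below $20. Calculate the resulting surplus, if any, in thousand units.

0

Rearranging demand gives qd = 116 - 2p. Setting quantity demanded equal to quantity supplied, 116 - 2p = 5p - 129, gives p* = 35 and q* = 46.
The floor of 20 is below the equilibrium price 35, so it is not binding; the market clears at p* = 35, q* = 46.
Since the control does not bind, there is no surplus.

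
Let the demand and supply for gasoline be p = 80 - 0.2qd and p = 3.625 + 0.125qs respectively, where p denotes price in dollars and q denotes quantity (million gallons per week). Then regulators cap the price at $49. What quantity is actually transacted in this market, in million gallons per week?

Rearranging demand gives qd = 400 - 5p; rearranging supply gives qs = 8p - 29. In a free market, 400 - 5p = 8p - 29 gives the equilibrium p* = 33, q* = 235.
The ceiling of 49 is above the equilibrium price 33, so it is not binding; the market clears at p* = 33, q* = 235.

235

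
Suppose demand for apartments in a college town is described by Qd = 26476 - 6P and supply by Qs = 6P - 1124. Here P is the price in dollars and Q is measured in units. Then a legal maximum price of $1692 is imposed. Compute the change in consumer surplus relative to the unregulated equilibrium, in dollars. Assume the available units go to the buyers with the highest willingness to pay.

Without the control the market clears where 26476 - 6P = 6P - 1124, i.e. P* = 2300 and Q* = 12676.
Since 1692 < 2300, the ceiling is binding.
At P = 1692: Qd = 26476 - 6·1692 = 16324 and Qs = 6·1692 - 1124 = 9028.
Consumer surplus without the control is ½ · (13238/3 - 2300) · 12676 = 40170244/3.
With the ceiling, 9028 units are sold at 1692 (assume they go to the highest-value buyers). The demand price at Q = 9028 is 2908, so CS = ½ · [(13238/3 - 1692) + (2908 - 1692)] · 9028 = 53310340/3.
Change in consumer surplus = 53310340/3 - 40170244/3 = 4380032.

4380032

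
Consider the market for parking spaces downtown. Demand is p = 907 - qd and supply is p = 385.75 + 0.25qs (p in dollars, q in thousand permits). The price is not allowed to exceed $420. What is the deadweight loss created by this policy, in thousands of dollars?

Rearranging demand gives qd = 907 - p; rearranging supply gives qs = 4p - 1543. In a free market, 907 - p = 4p - 1543 gives the equilibrium p* = 490, q* = 417.
The ceiling of 420 is below the equilibrium price 490, so it binds.
At p = 420: qd = 907 - 420 = 487 and qs = 4·420 - 1543 = 137.
Quantity traded falls to 137. At q = 137 the demand price is 907 - 137 = 770 and the supply price is (1543 + 137)/4 = 420.
Deadweight loss = ½ · (770 - 420) · (417 - 137) = ½ · 350 · 280 = 49000.

49000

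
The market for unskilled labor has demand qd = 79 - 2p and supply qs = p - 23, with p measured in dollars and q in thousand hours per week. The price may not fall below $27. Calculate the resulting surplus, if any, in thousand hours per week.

Setting quantity demanded equal to quantity supplied, 79 - 2p = p - 23, gives p* = 34 and q* = 11.
The floor of 27 is below the equilibrium price 34, so it is not binding; the market clears at p* = 34, q* = 11.
Since the control does not bind, there is no surplus.

0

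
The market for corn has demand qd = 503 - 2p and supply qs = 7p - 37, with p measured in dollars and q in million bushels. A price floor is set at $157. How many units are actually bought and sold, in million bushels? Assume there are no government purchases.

189

Without the control the market clears where 503 - 2p = 7p - 37, i.e. p* = 60 and q* = 383.
The floor of 157 is above the equilibrium price 60, so it binds.
At p = 157: qd = 503 - 2·157 = 189 and qs = 7·157 - 37 = 1062.
The quantity actually transacted is the short side, demand: 189.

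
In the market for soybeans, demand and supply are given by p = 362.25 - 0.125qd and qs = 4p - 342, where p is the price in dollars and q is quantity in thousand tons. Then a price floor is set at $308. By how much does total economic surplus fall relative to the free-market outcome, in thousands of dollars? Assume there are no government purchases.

17328

Rearranging demand gives qd = 2898 - 8p. Setting quantity demanded equal to quantity supplied, 2898 - 8p = 4p - 342, gives p* = 270 and q* = 738.
Since 308 > 270, the floor is binding.
At p = 308: qd = 2898 - 8·308 = 434 and qs = 4·308 - 342 = 890.
Quantity traded falls to 434. At q = 434 the demand price is (2898 - 434)/8 = 308 and the supply price is (342 + 434)/4 = 194.
Deadweight loss = ½ · (308 - 194) · (738 - 434) = ½ · 114 · 304 = 17328.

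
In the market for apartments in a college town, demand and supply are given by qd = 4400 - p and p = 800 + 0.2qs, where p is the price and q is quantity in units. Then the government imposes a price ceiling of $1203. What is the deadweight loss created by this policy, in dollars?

582135

Rearranging supply gives qs = 5p - 4000. Without the control the market clears where 4400 - p = 5p - 4000, i.e. p* = 1400 and q* = 3000.
Because the ceiling (1203) lies below the market-clearing price, it is binding.
At p = 1203: qd = 4400 - 1203 = 3197 and qs = 5·1203 - 4000 = 2015.
Quantity traded falls to 2015. At q = 2015 the demand price is 4400 - 2015 = 2385 and the supply price is (4000 + 2015)/5 = 1203.
Deadweight loss = ½ · (2385 - 1203) · (3000 - 2015) = ½ · 1182 · 985 = 582135.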